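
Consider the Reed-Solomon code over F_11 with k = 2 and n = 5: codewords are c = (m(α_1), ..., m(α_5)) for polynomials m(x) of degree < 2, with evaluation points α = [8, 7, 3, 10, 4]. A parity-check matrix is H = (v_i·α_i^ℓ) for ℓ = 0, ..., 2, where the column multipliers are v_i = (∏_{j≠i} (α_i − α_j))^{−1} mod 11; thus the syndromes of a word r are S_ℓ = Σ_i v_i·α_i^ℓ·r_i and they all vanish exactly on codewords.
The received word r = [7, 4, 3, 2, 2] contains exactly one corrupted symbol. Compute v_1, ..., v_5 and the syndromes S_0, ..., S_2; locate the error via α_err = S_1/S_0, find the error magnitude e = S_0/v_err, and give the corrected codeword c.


S = (8, 10, 7), error at position 5, error magnitude e = 7, c = [7, 4, 3, 2, 6].

Step 1: column multipliers v_i = (∏_{j≠i}(α_i − α_j))^{−1} mod 11.
  i = 1 (α = 8): (8−7)(8−3)(8−10)(8−4) = 1·5·(−2)·4 = −40 ≡ 4, so v_1 = 4^{−1} = 3 (mod 11).
  i = 2 (α = 7): (7−8)(7−3)(7−10)(7−4) = (−1)·4·(−3)·3 = 36 ≡ 3, so v_2 = 3^{−1} = 4 (mod 11).
  i = 3 (α = 3): (3−8)(3−7)(3−10)(3−4) = (−5)·(−4)·(−7)·(−1) = 140 ≡ 8, so v_3 = 8^{−1} = 7 (mod 11).
  i = 4 (α = 10): (10−8)(10−7)(10−3)(10−4) = 2·3·7·6 = 252 ≡ 10, so v_4 = 10^{−1} = 10 (mod 11).
  i = 5 (α = 4): (4−8)(4−7)(4−3)(4−10) = (−4)·(−3)·1·(−6) = −72 ≡ 5, so v_5 = 5^{−1} = 9 (mod 11).
  v = [3, 4, 7, 10, 9].
Step 2: syndromes of r = [7, 4, 3, 2, 2] (all sums mod 11).
  S_0 = Σ v_i r_i = 3·7 + 4·4 + 7·3 + 10·2 + 9·2 = 96 ≡ 8.
  S_1 = Σ v_i α_i r_i = 3·8·7 + 4·7·4 + 7·3·3 + 10·10·2 + 9·4·2 = 615 ≡ 10.
  α_i^2 mod 11 = [9, 5, 9, 1, 5].
  S_2 = Σ v_i α_i^2 r_i = 3·9·7 + 4·5·4 + 7·9·3 + 10·1·2 + 9·5·2 = 568 ≡ 7.
  S = (8, 10, 7) ≠ 0, so r is not a codeword (an error is present).
Step 3: locate the error. For a single error e at position i, S_ℓ = v_i·e·α_i^ℓ, so α_err = S_1/S_0.
  S_0^{−1} = 8^{−1} = 7 (mod 11), so α_err = 10·7 = 70 ≡ 4 = α_5. Error position i = 5.
  Consistency check: S_2/S_1 = 7·10 = 70 ≡ 4 = α_err ✓ (single-error assumption holds).
Step 4: error magnitude e = S_0/v_5 = S_0·∏_{j≠5}(α_5 − α_j) = 8·5 = 40 ≡ 7 (mod 11).
Step 5: correct position 5: c_5 = r_5 − e = 2 − 7 ≡ 6 (mod 11). Hence c = [7, 4, 3, 2, 6].
  Check: interpolating c through the α_i gives m(x) = 5 + 3·x (degree < 2) with m(α_i) = c_i for every i, so c is indeed a codeword.


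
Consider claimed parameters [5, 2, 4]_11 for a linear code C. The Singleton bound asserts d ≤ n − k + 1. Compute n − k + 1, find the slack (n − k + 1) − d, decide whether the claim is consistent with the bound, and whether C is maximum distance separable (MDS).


Singleton RHS = n − k + 1 = 4, slack = 0, bound satisfied, MDS.

Singleton bound: d ≤ n − k + 1.
Here n = 5, k = 2, so n − k + 1 = 4.
Given d = 4, check d ≤ 4: YES.
Slack = (n − k + 1) − d = 0.
The code is MDS (slack = 0).
Description: the claimed parameters are [5, 2, 4]_11; such a code would be MDS (meets Singleton bound).


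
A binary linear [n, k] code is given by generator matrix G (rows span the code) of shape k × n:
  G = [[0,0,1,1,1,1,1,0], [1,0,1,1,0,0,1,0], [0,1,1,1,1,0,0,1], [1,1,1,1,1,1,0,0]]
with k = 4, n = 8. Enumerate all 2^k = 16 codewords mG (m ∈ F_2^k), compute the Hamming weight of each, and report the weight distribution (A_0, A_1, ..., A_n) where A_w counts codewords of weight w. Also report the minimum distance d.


Weight distribution: A_0 = 1, A_2 = 1, A_3 = 4, A_4 = 3, A_5 = 4, A_6 = 3. Minimum distance d = 2.

Enumerate all 2^4 = 16 messages m ∈ F_2^4.
For each, compute codeword c = mG in F_2^8, then tally its weight.
  m = 0000 → c = 00000000, weight = 0.
  m = 1000 → c = 00111110, weight = 5.
  m = 0100 → c = 10110010, weight = 4.
  m = 1100 → c = 10001100, weight = 3.
  m = 0010 → c = 01111001, weight = 5.
  m = 1010 → c = 01000111, weight = 4.
  m = 0110 → c = 11001011, weight = 5.
  m = 1110 → c = 11110101, weight = 6.
  m = 0001 → c = 11111100, weight = 6.
  m = 1001 → c = 11000010, weight = 3.
  m = 0101 → c = 01001110, weight = 4.
  m = 1101 → c = 01110000, weight = 3.
  m = 0011 → c = 10000101, weight = 3.
  m = 1011 → c = 10111011, weight = 6.
  m = 0111 → c = 00110111, weight = 5.
  m = 1111 → c = 00001001, weight = 2.
Tally weights:
  weight 0: 1 codewords.
  weight 2: 1 codewords.
  weight 3: 4 codewords.
  weight 4: 3 codewords.
  weight 5: 4 codewords.
  weight 6: 3 codewords.
Minimum distance d = smallest w > 0 with A_w > 0 = 2.
Sanity: Σ A_w = 16 = 2^4 = 16 ✓.


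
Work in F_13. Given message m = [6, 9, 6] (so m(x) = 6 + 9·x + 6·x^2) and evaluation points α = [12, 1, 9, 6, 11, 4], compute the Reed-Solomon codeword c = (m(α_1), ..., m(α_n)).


c = [3, 8, 1, 3, 12, 8]

Message polynomial: m(x) = 6 + 9·x + 6·x^2 (mod 13).
For each evaluation point α_i, compute m(α_i) mod 13:
  α_1 = 12: Horner steps 6 → 3 → 3, so m(12) = 3.
  α_2 = 1: Horner steps 6 → 2 → 8, so m(1) = 8.
  α_3 = 9: Horner steps 6 → 11 → 1, so m(9) = 1.
  α_4 = 6: Horner steps 6 → 6 → 3, so m(6) = 3.
  α_5 = 11: Horner steps 6 → 10 → 12, so m(11) = 12.
  α_6 = 4: Horner steps 6 → 7 → 8, so m(4) = 8.
Codeword c = [3, 8, 1, 3, 12, 8] ∈ F_13^6.


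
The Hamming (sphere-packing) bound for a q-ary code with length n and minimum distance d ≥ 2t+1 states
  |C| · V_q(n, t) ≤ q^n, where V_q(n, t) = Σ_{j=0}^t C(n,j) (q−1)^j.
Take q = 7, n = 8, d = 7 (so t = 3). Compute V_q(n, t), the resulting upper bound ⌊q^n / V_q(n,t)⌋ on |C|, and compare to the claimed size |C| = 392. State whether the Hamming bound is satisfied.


V_q(n, t) = 13153, q^n = 5764801, Hamming bound = 438, |C| = 392 ≤ bound (satisfied).

Step 1: Compute V_q(n, t) = Σ_{j=0}^3 C(n, j) (q−1)^j.
  j = 0: C(8,0)·(6)^0 = 1·1 = 1.
  j = 1: C(8,1)·(6)^1 = 8·6 = 48.
  j = 2: C(8,2)·(6)^2 = 28·36 = 1008.
  j = 3: C(8,3)·(6)^3 = 56·216 = 12096.
  V_q(n, t) = 1 + 48 + 1008 + 12096 = 13153.
Step 2: q^n = 7^8 = 5764801.
Step 3: Hamming bound ⌊q^n / V_q(n,t)⌋ = ⌊5764801/13153⌋ = 438.
Step 4: Compare |C| = 392 to 438: satisfied.
The claimed |C| lies below the Hamming bound.


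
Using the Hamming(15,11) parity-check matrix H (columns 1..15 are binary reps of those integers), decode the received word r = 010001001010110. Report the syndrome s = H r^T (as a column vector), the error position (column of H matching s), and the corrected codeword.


s = (0, 1, 0, 1)^T, error position = 5, corrected codeword c = 010011001010110

Compute s = H r^T mod 2 one row at a time:
  s_1 = 0 + 1 + 0 + 1 + 0 + 1 + 1 + 0 = 4 ≡ 0 (mod 2).
  s_2 = 0 + 0 + 1 + 0 + 0 + 1 + 1 + 0 = 3 ≡ 1 (mod 2).
  s_3 = 1 + 0 + 1 + 0 + 0 + 1 + 1 + 0 = 4 ≡ 0 (mod 2).
  s_4 = 0 + 0 + 0 + 0 + 1 + 1 + 1 + 0 = 3 ≡ 1 (mod 2).
s = (0, 1, 0, 1)^T — this equals column 5 of H (binary 0101), so error is at position 5.
Correct: flip bit 5 of r = 010001001010110 to get c = 010011001010110.


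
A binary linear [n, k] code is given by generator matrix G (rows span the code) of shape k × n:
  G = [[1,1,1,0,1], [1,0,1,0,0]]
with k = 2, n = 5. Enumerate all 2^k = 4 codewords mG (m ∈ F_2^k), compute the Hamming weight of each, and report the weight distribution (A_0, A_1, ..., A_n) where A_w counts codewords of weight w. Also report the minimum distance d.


Weight distribution: A_0 = 1, A_2 = 2, A_4 = 1. Minimum distance d = 2.

Enumerate all 2^2 = 4 messages m ∈ F_2^2.
For each, compute codeword c = mG in F_2^5, then tally its weight.
  m = 00 → c = 00000, weight = 0.
  m = 10 → c = 11101, weight = 4.
  m = 01 → c = 10100, weight = 2.
  m = 11 → c = 01001, weight = 2.
Tally weights:
  weight 0: 1 codewords.
  weight 2: 2 codewords.
  weight 4: 1 codewords.
Minimum distance d = smallest w > 0 with A_w > 0 = 2.
Sanity: Σ A_w = 4 = 2^2 = 4 ✓.


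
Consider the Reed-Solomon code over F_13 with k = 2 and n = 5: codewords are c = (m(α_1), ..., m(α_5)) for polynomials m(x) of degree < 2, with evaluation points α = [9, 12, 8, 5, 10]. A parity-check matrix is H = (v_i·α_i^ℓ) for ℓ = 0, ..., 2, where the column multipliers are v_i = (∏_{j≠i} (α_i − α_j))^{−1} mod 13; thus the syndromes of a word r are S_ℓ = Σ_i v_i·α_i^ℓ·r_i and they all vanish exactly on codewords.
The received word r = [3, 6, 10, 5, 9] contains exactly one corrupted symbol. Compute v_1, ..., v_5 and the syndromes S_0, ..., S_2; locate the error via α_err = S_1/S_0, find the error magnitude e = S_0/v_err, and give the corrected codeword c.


S = (2, 11, 2), error at position 2, error magnitude e = 11, c = [3, 8, 10, 5, 9].

Step 1: column multipliers v_i = (∏_{j≠i}(α_i − α_j))^{−1} mod 13.
  i = 1 (α = 9): (9−12)(9−8)(9−5)(9−10) = (−3)·1·4·(−1) = 12 ≡ 12, so v_1 = 12^{−1} = 12 (mod 13).
  i = 2 (α = 12): (12−9)(12−8)(12−5)(12−10) = 3·4·7·2 = 168 ≡ 12, so v_2 = 12^{−1} = 12 (mod 13).
  i = 3 (α = 8): (8−9)(8−12)(8−5)(8−10) = (−1)·(−4)·3·(−2) = −24 ≡ 2, so v_3 = 2^{−1} = 7 (mod 13).
  i = 4 (α = 5): (5−9)(5−12)(5−8)(5−10) = (−4)·(−7)·(−3)·(−5) = 420 ≡ 4, so v_4 = 4^{−1} = 10 (mod 13).
  i = 5 (α = 10): (10−9)(10−12)(10−8)(10−5) = 1·(−2)·2·5 = −20 ≡ 6, so v_5 = 6^{−1} = 11 (mod 13).
  v = [12, 12, 7, 10, 11].
Step 2: syndromes of r = [3, 6, 10, 5, 9] (all sums mod 13).
  S_0 = Σ v_i r_i = 12·3 + 12·6 + 7·10 + 10·5 + 11·9 = 327 ≡ 2.
  S_1 = Σ v_i α_i r_i = 12·9·3 + 12·12·6 + 7·8·10 + 10·5·5 + 11·10·9 = 2988 ≡ 11.
  α_i^2 mod 13 = [3, 1, 12, 12, 9].
  S_2 = Σ v_i α_i^2 r_i = 12·3·3 + 12·1·6 + 7·12·10 + 10·12·5 + 11·9·9 = 2511 ≡ 2.
  S = (2, 11, 2) ≠ 0, so r is not a codeword (an error is present).
Step 3: locate the error. For a single error e at position i, S_ℓ = v_i·e·α_i^ℓ, so α_err = S_1/S_0.
  S_0^{−1} = 2^{−1} = 7 (mod 13), so α_err = 11·7 = 77 ≡ 12 = α_2. Error position i = 2.
  Consistency check: S_2/S_1 = 2·6 = 12 ≡ 12 = α_err ✓ (single-error assumption holds).
Step 4: error magnitude e = S_0/v_2 = S_0·∏_{j≠2}(α_2 − α_j) = 2·12 = 24 ≡ 11 (mod 13).
Step 5: correct position 2: c_2 = r_2 − e = 6 − 11 ≡ 8 (mod 13). Hence c = [3, 8, 10, 5, 9].
  Check: interpolating c through the α_i gives m(x) = 1 + 6·x (degree < 2) with m(α_i) = c_i for every i, so c is indeed a codeword.


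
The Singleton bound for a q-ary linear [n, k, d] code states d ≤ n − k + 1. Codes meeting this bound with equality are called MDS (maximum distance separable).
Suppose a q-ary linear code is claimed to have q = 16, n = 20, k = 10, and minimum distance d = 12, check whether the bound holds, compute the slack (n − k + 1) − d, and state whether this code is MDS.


Singleton RHS = n − k + 1 = 11, slack = -1, bound violated (no such code; not MDS).

Singleton bound: d ≤ n − k + 1.
Here n = 20, k = 10, so n − k + 1 = 11.
Given d = 12, check d ≤ 11: NO.
Slack = (n − k + 1) − d = -1.
The slack is negative: d = 12 exceeds n − k + 1 = 11 by 1, so the Singleton bound is violated and no linear [20, 10, 12]_16 code can exist. In particular it is not MDS (MDS requires d = n − k + 1 exactly).
Description: the claimed parameters are [20, 10, 12]_16; such a code would be impossible (violates the Singleton bound).


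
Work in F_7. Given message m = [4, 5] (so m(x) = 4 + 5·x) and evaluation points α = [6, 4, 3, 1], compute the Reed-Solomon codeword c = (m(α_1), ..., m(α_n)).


c = [6, 3, 5, 2]

Message polynomial: m(x) = 4 + 5·x (mod 7).
For each evaluation point α_i, compute m(α_i) mod 7:
  α_1 = 6: Horner steps 5 → 6, so m(6) = 6.
  α_2 = 4: Horner steps 5 → 3, so m(4) = 3.
  α_3 = 3: Horner steps 5 → 5, so m(3) = 5.
  α_4 = 1: Horner steps 5 → 2, so m(1) = 2.
Codeword c = [6, 3, 5, 2] ∈ F_7^4.


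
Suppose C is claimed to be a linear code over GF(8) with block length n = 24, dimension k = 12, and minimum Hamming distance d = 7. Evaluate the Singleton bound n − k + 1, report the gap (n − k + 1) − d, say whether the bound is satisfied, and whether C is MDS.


Singleton RHS = n − k + 1 = 13, slack = 6, bound satisfied, not MDS.

Singleton bound: d ≤ n − k + 1.
Here n = 24, k = 12, so n − k + 1 = 13.
Given d = 7, check d ≤ 13: YES.
Slack = (n − k + 1) − d = 6.
The code is NOT MDS (slack = 6 > 0).
Description: the claimed parameters are [24, 12, 7]_8; such a code would be non-MDS.


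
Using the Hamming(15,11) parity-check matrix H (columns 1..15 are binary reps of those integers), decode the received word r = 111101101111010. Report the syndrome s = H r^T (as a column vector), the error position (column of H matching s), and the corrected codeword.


s = (1, 1, 1, 1)^T, error position = 15, corrected codeword c = 111101101111011

Compute s = H r^T mod 2 one row at a time:
  s_1 = 0 + 1 + 1 + 1 + 1 + 0 + 1 + 0 = 5 ≡ 1 (mod 2).
  s_2 = 1 + 0 + 1 + 1 + 1 + 0 + 1 + 0 = 5 ≡ 1 (mod 2).
  s_3 = 1 + 1 + 1 + 1 + 1 + 1 + 1 + 0 = 7 ≡ 1 (mod 2).
  s_4 = 1 + 1 + 0 + 1 + 1 + 1 + 0 + 0 = 5 ≡ 1 (mod 2).
s = (1, 1, 1, 1)^T — this equals column 15 of H (binary 1111), so error is at position 15.
Correct: flip bit 15 of r = 111101101111010 to get c = 111101101111011.


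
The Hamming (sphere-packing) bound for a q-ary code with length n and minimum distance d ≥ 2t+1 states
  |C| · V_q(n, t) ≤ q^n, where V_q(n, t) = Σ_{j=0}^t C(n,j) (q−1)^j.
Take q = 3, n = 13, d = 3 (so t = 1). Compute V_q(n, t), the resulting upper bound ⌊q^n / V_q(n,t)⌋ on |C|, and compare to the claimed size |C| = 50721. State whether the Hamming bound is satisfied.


V_q(n, t) = 27, q^n = 1594323, Hamming bound = 59049, |C| = 50721 ≤ bound (satisfied).

Step 1: Compute V_q(n, t) = Σ_{j=0}^1 C(n, j) (q−1)^j.
  j = 0: C(13,0)·(2)^0 = 1·1 = 1.
  j = 1: C(13,1)·(2)^1 = 13·2 = 26.
  V_q(n, t) = 1 + 26 = 27.
Step 2: q^n = 3^13 = 1594323.
Step 3: Hamming bound ⌊q^n / V_q(n,t)⌋ = ⌊1594323/27⌋ = 59049.
Step 4: Compare |C| = 50721 to 59049: satisfied.
The claimed |C| lies below the Hamming bound.


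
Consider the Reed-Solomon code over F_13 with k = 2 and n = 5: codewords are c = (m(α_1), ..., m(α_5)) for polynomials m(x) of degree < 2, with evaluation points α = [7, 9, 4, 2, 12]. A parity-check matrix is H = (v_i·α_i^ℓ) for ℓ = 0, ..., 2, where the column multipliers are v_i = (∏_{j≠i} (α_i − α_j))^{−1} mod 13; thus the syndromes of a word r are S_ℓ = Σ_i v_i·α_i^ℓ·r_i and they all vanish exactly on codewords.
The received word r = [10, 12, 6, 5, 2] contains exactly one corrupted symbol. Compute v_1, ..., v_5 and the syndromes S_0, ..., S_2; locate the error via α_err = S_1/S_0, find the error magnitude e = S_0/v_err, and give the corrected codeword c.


S = (11, 5, 7), error at position 3, error magnitude e = 12, c = [10, 12, 7, 5, 2].

Step 1: column multipliers v_i = (∏_{j≠i}(α_i − α_j))^{−1} mod 13.
  i = 1 (α = 7): (7−9)(7−4)(7−2)(7−12) = (−2)·3·5·(−5) = 150 ≡ 7, so v_1 = 7^{−1} = 2 (mod 13).
  i = 2 (α = 9): (9−7)(9−4)(9−2)(9−12) = 2·5·7·(−3) = −210 ≡ 11, so v_2 = 11^{−1} = 6 (mod 13).
  i = 3 (α = 4): (4−7)(4−9)(4−2)(4−12) = (−3)·(−5)·2·(−8) = −240 ≡ 7, so v_3 = 7^{−1} = 2 (mod 13).
  i = 4 (α = 2): (2−7)(2−9)(2−4)(2−12) = (−5)·(−7)·(−2)·(−10) = 700 ≡ 11, so v_4 = 11^{−1} = 6 (mod 13).
  i = 5 (α = 12): (12−7)(12−9)(12−4)(12−2) = 5·3·8·10 = 1200 ≡ 4, so v_5 = 4^{−1} = 10 (mod 13).
  v = [2, 6, 2, 6, 10].
Step 2: syndromes of r = [10, 12, 6, 5, 2] (all sums mod 13).
  S_0 = Σ v_i r_i = 2·10 + 6·12 + 2·6 + 6·5 + 10·2 = 154 ≡ 11.
  S_1 = Σ v_i α_i r_i = 2·7·10 + 6·9·12 + 2·4·6 + 6·2·5 + 10·12·2 = 1136 ≡ 5.
  α_i^2 mod 13 = [10, 3, 3, 4, 1].
  S_2 = Σ v_i α_i^2 r_i = 2·10·10 + 6·3·12 + 2·3·6 + 6·4·5 + 10·1·2 = 592 ≡ 7.
  S = (11, 5, 7) ≠ 0, so r is not a codeword (an error is present).
Step 3: locate the error. For a single error e at position i, S_ℓ = v_i·e·α_i^ℓ, so α_err = S_1/S_0.
  S_0^{−1} = 11^{−1} = 6 (mod 13), so α_err = 5·6 = 30 ≡ 4 = α_3. Error position i = 3.
  Consistency check: S_2/S_1 = 7·8 = 56 ≡ 4 = α_err ✓ (single-error assumption holds).
Step 4: error magnitude e = S_0/v_3 = S_0·∏_{j≠3}(α_3 − α_j) = 11·7 = 77 ≡ 12 (mod 13).
Step 5: correct position 3: c_3 = r_3 − e = 6 − 12 ≡ 7 (mod 13). Hence c = [10, 12, 7, 5, 2].
  Check: interpolating c through the α_i gives m(x) = 3 + 1·x (degree < 2) with m(α_i) = c_i for every i, so c is indeed a codeword.


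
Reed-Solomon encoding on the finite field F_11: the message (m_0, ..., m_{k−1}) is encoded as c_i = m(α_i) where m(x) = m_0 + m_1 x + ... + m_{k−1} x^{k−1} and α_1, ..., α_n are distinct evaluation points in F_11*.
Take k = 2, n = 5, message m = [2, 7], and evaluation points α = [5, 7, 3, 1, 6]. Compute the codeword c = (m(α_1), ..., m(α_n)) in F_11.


c = [4, 7, 1, 9, 0]

Message polynomial: m(x) = 2 + 7·x (mod 11).
For each evaluation point α_i, compute m(α_i) mod 11:
  α_1 = 5: Horner steps 7 → 4, so m(5) = 4.
  α_2 = 7: Horner steps 7 → 7, so m(7) = 7.
  α_3 = 3: Horner steps 7 → 1, so m(3) = 1.
  α_4 = 1: Horner steps 7 → 9, so m(1) = 9.
  α_5 = 6: Horner steps 7 → 0, so m(6) = 0.
Codeword c = [4, 7, 1, 9, 0] ∈ F_11^5.


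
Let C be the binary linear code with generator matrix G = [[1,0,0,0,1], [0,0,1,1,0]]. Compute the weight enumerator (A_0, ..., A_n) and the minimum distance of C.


Weight distribution: A_0 = 1, A_2 = 2, A_4 = 1. Minimum distance d = 2.

Enumerate all 2^2 = 4 messages m ∈ F_2^2.
For each, compute codeword c = mG in F_2^5, then tally its weight.
  m = 00 → c = 00000, weight = 0.
  m = 10 → c = 10001, weight = 2.
  m = 01 → c = 00110, weight = 2.
  m = 11 → c = 10111, weight = 4.
Tally weights:
  weight 0: 1 codewords.
  weight 2: 2 codewords.
  weight 4: 1 codewords.
Minimum distance d = smallest w > 0 with A_w > 0 = 2.
Sanity: Σ A_w = 4 = 2^2 = 4 ✓.


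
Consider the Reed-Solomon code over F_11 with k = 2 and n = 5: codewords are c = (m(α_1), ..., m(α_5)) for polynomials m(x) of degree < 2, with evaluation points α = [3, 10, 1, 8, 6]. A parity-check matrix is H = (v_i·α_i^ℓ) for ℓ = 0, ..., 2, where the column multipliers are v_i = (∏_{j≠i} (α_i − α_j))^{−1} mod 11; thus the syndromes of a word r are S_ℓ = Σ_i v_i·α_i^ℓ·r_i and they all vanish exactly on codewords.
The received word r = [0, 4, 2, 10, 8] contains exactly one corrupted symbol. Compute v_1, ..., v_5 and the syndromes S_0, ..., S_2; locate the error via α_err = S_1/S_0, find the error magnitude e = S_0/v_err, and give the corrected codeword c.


S = (5, 7, 1), error at position 4, error magnitude e = 4, c = [0, 4, 2, 6, 8].

Step 1: column multipliers v_i = (∏_{j≠i}(α_i − α_j))^{−1} mod 11.
  i = 1 (α = 3): (3−10)(3−1)(3−8)(3−6) = (−7)·2·(−5)·(−3) = −210 ≡ 10, so v_1 = 10^{−1} = 10 (mod 11).
  i = 2 (α = 10): (10−3)(10−1)(10−8)(10−6) = 7·9·2·4 = 504 ≡ 9, so v_2 = 9^{−1} = 5 (mod 11).
  i = 3 (α = 1): (1−3)(1−10)(1−8)(1−6) = (−2)·(−9)·(−7)·(−5) = 630 ≡ 3, so v_3 = 3^{−1} = 4 (mod 11).
  i = 4 (α = 8): (8−3)(8−10)(8−1)(8−6) = 5·(−2)·7·2 = −140 ≡ 3, so v_4 = 3^{−1} = 4 (mod 11).
  i = 5 (α = 6): (6−3)(6−10)(6−1)(6−8) = 3·(−4)·5·(−2) = 120 ≡ 10, so v_5 = 10^{−1} = 10 (mod 11).
  v = [10, 5, 4, 4, 10].
Step 2: syndromes of r = [0, 4, 2, 10, 8] (all sums mod 11).
  S_0 = Σ v_i r_i = 10·0 + 5·4 + 4·2 + 4·10 + 10·8 = 148 ≡ 5.
  S_1 = Σ v_i α_i r_i = 10·3·0 + 5·10·4 + 4·1·2 + 4·8·10 + 10·6·8 = 1008 ≡ 7.
  α_i^2 mod 11 = [9, 1, 1, 9, 3].
  S_2 = Σ v_i α_i^2 r_i = 10·9·0 + 5·1·4 + 4·1·2 + 4·9·10 + 10·3·8 = 628 ≡ 1.
  S = (5, 7, 1) ≠ 0, so r is not a codeword (an error is present).
Step 3: locate the error. For a single error e at position i, S_ℓ = v_i·e·α_i^ℓ, so α_err = S_1/S_0.
  S_0^{−1} = 5^{−1} = 9 (mod 11), so α_err = 7·9 = 63 ≡ 8 = α_4. Error position i = 4.
  Consistency check: S_2/S_1 = 1·8 = 8 ≡ 8 = α_err ✓ (single-error assumption holds).
Step 4: error magnitude e = S_0/v_4 = S_0·∏_{j≠4}(α_4 − α_j) = 5·3 = 15 ≡ 4 (mod 11).
Step 5: correct position 4: c_4 = r_4 − e = 10 − 4 ≡ 6 (mod 11). Hence c = [0, 4, 2, 6, 8].
  Check: interpolating c through the α_i gives m(x) = 3 + 10·x (degree < 2) with m(α_i) = c_i for every i, so c is indeed a codeword.


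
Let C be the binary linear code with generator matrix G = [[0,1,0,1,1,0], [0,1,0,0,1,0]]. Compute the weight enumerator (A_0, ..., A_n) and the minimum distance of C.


Weight distribution: A_0 = 1, A_1 = 1, A_2 = 1, A_3 = 1. Minimum distance d = 1.

Enumerate all 2^2 = 4 messages m ∈ F_2^2.
For each, compute codeword c = mG in F_2^6, then tally its weight.
  m = 00 → c = 000000, weight = 0.
  m = 10 → c = 010110, weight = 3.
  m = 01 → c = 010010, weight = 2.
  m = 11 → c = 000100, weight = 1.
Tally weights:
  weight 0: 1 codewords.
  weight 1: 1 codewords.
  weight 2: 1 codewords.
  weight 3: 1 codewords.
Minimum distance d = smallest w > 0 with A_w > 0 = 1.
Sanity: Σ A_w = 4 = 2^2 = 4 ✓.


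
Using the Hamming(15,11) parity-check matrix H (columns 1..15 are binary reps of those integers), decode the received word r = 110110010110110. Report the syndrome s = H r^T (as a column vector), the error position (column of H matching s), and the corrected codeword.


s = (1, 0, 0, 0)^T, error position = 8, corrected codeword c = 110110000110110

Compute s = H r^T mod 2 one row at a time:
  s_1 = 1 + 0 + 1 + 1 + 0 + 1 + 1 + 0 = 5 ≡ 1 (mod 2).
  s_2 = 1 + 1 + 0 + 0 + 0 + 1 + 1 + 0 = 4 ≡ 0 (mod 2).
  s_3 = 1 + 0 + 0 + 0 + 1 + 1 + 1 + 0 = 4 ≡ 0 (mod 2).
  s_4 = 1 + 0 + 1 + 0 + 0 + 1 + 1 + 0 = 4 ≡ 0 (mod 2).
s = (1, 0, 0, 0)^T — this equals column 8 of H (binary 1000), so error is at position 8.
Correct: flip bit 8 of r = 110110010110110 to get c = 110110000110110.


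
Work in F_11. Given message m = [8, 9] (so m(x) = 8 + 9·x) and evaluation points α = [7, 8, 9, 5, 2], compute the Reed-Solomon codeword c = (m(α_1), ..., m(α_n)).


c = [5, 3, 1, 9, 4]

Message polynomial: m(x) = 8 + 9·x (mod 11).
For each evaluation point α_i, compute m(α_i) mod 11:
  α_1 = 7: Horner steps 9 → 5, so m(7) = 5.
  α_2 = 8: Horner steps 9 → 3, so m(8) = 3.
  α_3 = 9: Horner steps 9 → 1, so m(9) = 1.
  α_4 = 5: Horner steps 9 → 9, so m(5) = 9.
  α_5 = 2: Horner steps 9 → 4, so m(2) = 4.
Codeword c = [5, 3, 1, 9, 4] ∈ F_11^5.


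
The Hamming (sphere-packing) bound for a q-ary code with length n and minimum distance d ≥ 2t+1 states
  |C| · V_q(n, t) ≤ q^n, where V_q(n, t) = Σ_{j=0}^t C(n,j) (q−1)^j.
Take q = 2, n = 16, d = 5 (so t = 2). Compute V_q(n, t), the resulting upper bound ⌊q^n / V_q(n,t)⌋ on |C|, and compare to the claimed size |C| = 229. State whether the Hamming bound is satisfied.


V_q(n, t) = 137, q^n = 65536, Hamming bound = 478, |C| = 229 ≤ bound (satisfied).

Step 1: Compute V_q(n, t) = Σ_{j=0}^2 C(n, j) (q−1)^j.
  j = 0: C(16,0)·(1)^0 = 1·1 = 1.
  j = 1: C(16,1)·(1)^1 = 16·1 = 16.
  j = 2: C(16,2)·(1)^2 = 120·1 = 120.
  V_q(n, t) = 1 + 16 + 120 = 137.
Step 2: q^n = 2^16 = 65536.
Step 3: Hamming bound ⌊q^n / V_q(n,t)⌋ = ⌊65536/137⌋ = 478.
Step 4: Compare |C| = 229 to 478: satisfied.
The claimed |C| lies below the Hamming bound.


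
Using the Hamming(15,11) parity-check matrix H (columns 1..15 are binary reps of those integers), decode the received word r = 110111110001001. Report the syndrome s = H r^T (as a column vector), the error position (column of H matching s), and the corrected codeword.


s = (1, 0, 0, 0)^T, error position = 8, corrected codeword c = 110111100001001

Compute s = H r^T mod 2 one row at a time:
  s_1 = 1 + 0 + 0 + 0 + 1 + 0 + 0 + 1 = 3 ≡ 1 (mod 2).
  s_2 = 1 + 1 + 1 + 1 + 1 + 0 + 0 + 1 = 6 ≡ 0 (mod 2).
  s_3 = 1 + 0 + 1 + 1 + 0 + 0 + 0 + 1 = 4 ≡ 0 (mod 2).
  s_4 = 1 + 0 + 1 + 1 + 0 + 0 + 0 + 1 = 4 ≡ 0 (mod 2).
s = (1, 0, 0, 0)^T — this equals column 8 of H (binary 1000), so error is at position 8.
Correct: flip bit 8 of r = 110111110001001 to get c = 110111100001001.


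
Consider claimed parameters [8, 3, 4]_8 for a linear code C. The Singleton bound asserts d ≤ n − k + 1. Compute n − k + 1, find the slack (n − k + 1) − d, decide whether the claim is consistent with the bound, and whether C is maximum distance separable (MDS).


Singleton RHS = n − k + 1 = 6, slack = 2, bound satisfied, not MDS.

Singleton bound: d ≤ n − k + 1.
Here n = 8, k = 3, so n − k + 1 = 6.
Given d = 4, check d ≤ 6: YES.
Slack = (n − k + 1) − d = 2.
The code is NOT MDS (slack = 2 > 0).
Description: the claimed parameters are [8, 3, 4]_8; such a code would be non-MDS.


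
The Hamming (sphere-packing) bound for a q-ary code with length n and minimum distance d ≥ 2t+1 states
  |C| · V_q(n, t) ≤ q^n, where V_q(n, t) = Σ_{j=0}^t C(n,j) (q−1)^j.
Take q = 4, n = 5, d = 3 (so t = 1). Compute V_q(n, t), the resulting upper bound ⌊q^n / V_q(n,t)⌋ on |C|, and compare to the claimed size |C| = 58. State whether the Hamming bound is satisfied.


V_q(n, t) = 16, q^n = 1024, Hamming bound = 64, |C| = 58 ≤ bound (satisfied).

Step 1: Compute V_q(n, t) = Σ_{j=0}^1 C(n, j) (q−1)^j.
  j = 0: C(5,0)·(3)^0 = 1·1 = 1.
  j = 1: C(5,1)·(3)^1 = 5·3 = 15.
  V_q(n, t) = 1 + 15 = 16.
Step 2: q^n = 4^5 = 1024.
Step 3: Hamming bound ⌊q^n / V_q(n,t)⌋ = ⌊1024/16⌋ = 64.
Step 4: Compare |C| = 58 to 64: satisfied.
The claimed |C| lies below the Hamming bound.


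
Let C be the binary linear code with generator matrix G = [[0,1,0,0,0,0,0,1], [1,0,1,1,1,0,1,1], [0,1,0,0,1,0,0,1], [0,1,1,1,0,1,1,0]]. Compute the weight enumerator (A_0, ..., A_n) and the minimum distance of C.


Weight distribution: A_0 = 1, A_1 = 1, A_2 = 2, A_3 = 2, A_4 = 1, A_5 = 5, A_6 = 4. Minimum distance d = 1.

Enumerate all 2^4 = 16 messages m ∈ F_2^4.
For each, compute codeword c = mG in F_2^8, then tally its weight.
  m = 0000 → c = 00000000, weight = 0.
  m = 1000 → c = 01000001, weight = 2.
  m = 0100 → c = 10111011, weight = 6.
  m = 1100 → c = 11111010, weight = 6.
  m = 0010 → c = 01001001, weight = 3.
  m = 1010 → c = 00001000, weight = 1.
  m = 0110 → c = 11110010, weight = 5.
  m = 1110 → c = 10110011, weight = 5.
  m = 0001 → c = 01110110, weight = 5.
  m = 1001 → c = 00110111, weight = 5.
  m = 0101 → c = 11001101, weight = 5.
  m = 1101 → c = 10001100, weight = 3.
  m = 0011 → c = 00111111, weight = 6.
  m = 1011 → c = 01111110, weight = 6.
  m = 0111 → c = 10000100, weight = 2.
  m = 1111 → c = 11000101, weight = 4.
Tally weights:
  weight 0: 1 codewords.
  weight 1: 1 codewords.
  weight 2: 2 codewords.
  weight 3: 2 codewords.
  weight 4: 1 codewords.
  weight 5: 5 codewords.
  weight 6: 4 codewords.
Minimum distance d = smallest w > 0 with A_w > 0 = 1.
Sanity: Σ A_w = 16 = 2^4 = 16 ✓.


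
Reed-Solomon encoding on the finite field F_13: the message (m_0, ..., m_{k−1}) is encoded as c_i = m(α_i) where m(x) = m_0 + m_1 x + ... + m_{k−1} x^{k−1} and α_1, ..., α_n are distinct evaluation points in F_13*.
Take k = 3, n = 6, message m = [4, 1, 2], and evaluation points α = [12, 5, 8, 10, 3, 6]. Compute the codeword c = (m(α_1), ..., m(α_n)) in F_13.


c = [5, 7, 10, 6, 12, 4]

Message polynomial: m(x) = 4 + 1·x + 2·x^2 (mod 13).
For each evaluation point α_i, compute m(α_i) mod 13:
  α_1 = 12: Horner steps 2 → 12 → 5, so m(12) = 5.
  α_2 = 5: Horner steps 2 → 11 → 7, so m(5) = 7.
  α_3 = 8: Horner steps 2 → 4 → 10, so m(8) = 10.
  α_4 = 10: Horner steps 2 → 8 → 6, so m(10) = 6.
  α_5 = 3: Horner steps 2 → 7 → 12, so m(3) = 12.
  α_6 = 6: Horner steps 2 → 0 → 4, so m(6) = 4.
Codeword c = [5, 7, 10, 6, 12, 4] ∈ F_13^6.


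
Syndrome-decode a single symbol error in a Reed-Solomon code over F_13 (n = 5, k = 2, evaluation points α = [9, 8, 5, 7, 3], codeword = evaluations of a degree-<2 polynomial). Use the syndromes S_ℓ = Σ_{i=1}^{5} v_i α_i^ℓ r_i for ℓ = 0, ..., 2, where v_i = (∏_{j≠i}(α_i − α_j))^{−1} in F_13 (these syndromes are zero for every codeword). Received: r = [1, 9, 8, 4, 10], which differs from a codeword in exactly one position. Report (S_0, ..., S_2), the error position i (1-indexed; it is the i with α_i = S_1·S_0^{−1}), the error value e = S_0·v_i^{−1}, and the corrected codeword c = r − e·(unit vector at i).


S = (10, 11, 3), error at position 3, error magnitude e = 1, c = [1, 9, 7, 4, 10].

Step 1: column multipliers v_i = (∏_{j≠i}(α_i − α_j))^{−1} mod 13.
  i = 1 (α = 9): (9−8)(9−5)(9−7)(9−3) = 1·4·2·6 = 48 ≡ 9, so v_1 = 9^{−1} = 3 (mod 13).
  i = 2 (α = 8): (8−9)(8−5)(8−7)(8−3) = (−1)·3·1·5 = −15 ≡ 11, so v_2 = 11^{−1} = 6 (mod 13).
  i = 3 (α = 5): (5−9)(5−8)(5−7)(5−3) = (−4)·(−3)·(−2)·2 = −48 ≡ 4, so v_3 = 4^{−1} = 10 (mod 13).
  i = 4 (α = 7): (7−9)(7−8)(7−5)(7−3) = (−2)·(−1)·2·4 = 16 ≡ 3, so v_4 = 3^{−1} = 9 (mod 13).
  i = 5 (α = 3): (3−9)(3−8)(3−5)(3−7) = (−6)·(−5)·(−2)·(−4) = 240 ≡ 6, so v_5 = 6^{−1} = 11 (mod 13).
  v = [3, 6, 10, 9, 11].
Step 2: syndromes of r = [1, 9, 8, 4, 10] (all sums mod 13).
  S_0 = Σ v_i r_i = 3·1 + 6·9 + 10·8 + 9·4 + 11·10 = 283 ≡ 10.
  S_1 = Σ v_i α_i r_i = 3·9·1 + 6·8·9 + 10·5·8 + 9·7·4 + 11·3·10 = 1441 ≡ 11.
  α_i^2 mod 13 = [3, 12, 12, 10, 9].
  S_2 = Σ v_i α_i^2 r_i = 3·3·1 + 6·12·9 + 10·12·8 + 9·10·4 + 11·9·10 = 2967 ≡ 3.
  S = (10, 11, 3) ≠ 0, so r is not a codeword (an error is present).
Step 3: locate the error. For a single error e at position i, S_ℓ = v_i·e·α_i^ℓ, so α_err = S_1/S_0.
  S_0^{−1} = 10^{−1} = 4 (mod 13), so α_err = 11·4 = 44 ≡ 5 = α_3. Error position i = 3.
  Consistency check: S_2/S_1 = 3·6 = 18 ≡ 5 = α_err ✓ (single-error assumption holds).
Step 4: error magnitude e = S_0/v_3 = S_0·∏_{j≠3}(α_3 − α_j) = 10·4 = 40 ≡ 1 (mod 13).
Step 5: correct position 3: c_3 = r_3 − e = 8 − 1 ≡ 7 (mod 13). Hence c = [1, 9, 7, 4, 10].
  Check: interpolating c through the α_i gives m(x) = 8 + 5·x (degree < 2) with m(α_i) = c_i for every i, so c is indeed a codeword.


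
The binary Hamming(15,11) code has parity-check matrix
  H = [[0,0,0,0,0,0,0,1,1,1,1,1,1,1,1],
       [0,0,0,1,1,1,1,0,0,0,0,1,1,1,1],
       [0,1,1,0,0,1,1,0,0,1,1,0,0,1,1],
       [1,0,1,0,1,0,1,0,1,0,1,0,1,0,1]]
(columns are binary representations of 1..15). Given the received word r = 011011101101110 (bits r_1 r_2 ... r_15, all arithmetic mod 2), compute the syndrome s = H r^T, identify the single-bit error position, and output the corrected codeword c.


s = (1, 0, 0, 1)^T, error position = 9, corrected codeword c = 011011100101110

Compute s = H r^T mod 2 one row at a time:
  s_1 = 0 + 1 + 1 + 0 + 1 + 1 + 1 + 0 = 5 ≡ 1 (mod 2).
  s_2 = 0 + 1 + 1 + 1 + 1 + 1 + 1 + 0 = 6 ≡ 0 (mod 2).
  s_3 = 1 + 1 + 1 + 1 + 1 + 0 + 1 + 0 = 6 ≡ 0 (mod 2).
  s_4 = 0 + 1 + 1 + 1 + 1 + 0 + 1 + 0 = 5 ≡ 1 (mod 2).
s = (1, 0, 0, 1)^T — this equals column 9 of H (binary 1001), so error is at position 9.
Correct: flip bit 9 of r = 011011101101110 to get c = 011011100101110.


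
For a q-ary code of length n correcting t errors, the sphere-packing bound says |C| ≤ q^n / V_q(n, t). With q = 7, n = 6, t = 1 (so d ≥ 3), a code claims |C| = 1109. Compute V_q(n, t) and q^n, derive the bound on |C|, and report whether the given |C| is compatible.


V_q(n, t) = 37, q^n = 117649, Hamming bound = 3179, |C| = 1109 ≤ bound (satisfied).

Step 1: Compute V_q(n, t) = Σ_{j=0}^1 C(n, j) (q−1)^j.
  j = 0: C(6,0)·(6)^0 = 1·1 = 1.
  j = 1: C(6,1)·(6)^1 = 6·6 = 36.
  V_q(n, t) = 1 + 36 = 37.
Step 2: q^n = 7^6 = 117649.
Step 3: Hamming bound ⌊q^n / V_q(n,t)⌋ = ⌊117649/37⌋ = 3179.
Step 4: Compare |C| = 1109 to 3179: satisfied.
The claimed |C| lies below the Hamming bound.


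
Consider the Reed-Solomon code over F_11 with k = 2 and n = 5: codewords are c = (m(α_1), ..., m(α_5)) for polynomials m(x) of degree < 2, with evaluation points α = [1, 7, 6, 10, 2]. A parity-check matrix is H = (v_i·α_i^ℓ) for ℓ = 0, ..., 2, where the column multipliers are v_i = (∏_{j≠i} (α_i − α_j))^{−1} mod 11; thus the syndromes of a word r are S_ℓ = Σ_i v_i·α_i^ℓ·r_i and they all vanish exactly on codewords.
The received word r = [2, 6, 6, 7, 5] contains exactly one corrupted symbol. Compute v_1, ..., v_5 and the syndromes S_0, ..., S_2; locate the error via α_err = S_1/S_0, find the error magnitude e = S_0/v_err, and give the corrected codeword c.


S = (7, 5, 2), error at position 2, error magnitude e = 8, c = [2, 9, 6, 7, 5].

Step 1: column multipliers v_i = (∏_{j≠i}(α_i − α_j))^{−1} mod 11.
  i = 1 (α = 1): (1−7)(1−6)(1−10)(1−2) = (−6)·(−5)·(−9)·(−1) = 270 ≡ 6, so v_1 = 6^{−1} = 2 (mod 11).
  i = 2 (α = 7): (7−1)(7−6)(7−10)(7−2) = 6·1·(−3)·5 = −90 ≡ 9, so v_2 = 9^{−1} = 5 (mod 11).
  i = 3 (α = 6): (6−1)(6−7)(6−10)(6−2) = 5·(−1)·(−4)·4 = 80 ≡ 3, so v_3 = 3^{−1} = 4 (mod 11).
  i = 4 (α = 10): (10−1)(10−7)(10−6)(10−2) = 9·3·4·8 = 864 ≡ 6, so v_4 = 6^{−1} = 2 (mod 11).
  i = 5 (α = 2): (2−1)(2−7)(2−6)(2−10) = 1·(−5)·(−4)·(−8) = −160 ≡ 5, so v_5 = 5^{−1} = 9 (mod 11).
  v = [2, 5, 4, 2, 9].
Step 2: syndromes of r = [2, 6, 6, 7, 5] (all sums mod 11).
  S_0 = Σ v_i r_i = 2·2 + 5·6 + 4·6 + 2·7 + 9·5 = 117 ≡ 7.
  S_1 = Σ v_i α_i r_i = 2·1·2 + 5·7·6 + 4·6·6 + 2·10·7 + 9·2·5 = 588 ≡ 5.
  α_i^2 mod 11 = [1, 5, 3, 1, 4].
  S_2 = Σ v_i α_i^2 r_i = 2·1·2 + 5·5·6 + 4·3·6 + 2·1·7 + 9·4·5 = 420 ≡ 2.
  S = (7, 5, 2) ≠ 0, so r is not a codeword (an error is present).
Step 3: locate the error. For a single error e at position i, S_ℓ = v_i·e·α_i^ℓ, so α_err = S_1/S_0.
  S_0^{−1} = 7^{−1} = 8 (mod 11), so α_err = 5·8 = 40 ≡ 7 = α_2. Error position i = 2.
  Consistency check: S_2/S_1 = 2·9 = 18 ≡ 7 = α_err ✓ (single-error assumption holds).
Step 4: error magnitude e = S_0/v_2 = S_0·∏_{j≠2}(α_2 − α_j) = 7·9 = 63 ≡ 8 (mod 11).
Step 5: correct position 2: c_2 = r_2 − e = 6 − 8 ≡ 9 (mod 11). Hence c = [2, 9, 6, 7, 5].
  Check: interpolating c through the α_i gives m(x) = 10 + 3·x (degree < 2) with m(α_i) = c_i for every i, so c is indeed a codeword.


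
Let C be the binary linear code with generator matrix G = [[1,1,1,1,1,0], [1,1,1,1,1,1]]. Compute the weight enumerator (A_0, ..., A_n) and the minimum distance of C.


Weight distribution: A_0 = 1, A_1 = 1, A_5 = 1, A_6 = 1. Minimum distance d = 1.

Enumerate all 2^2 = 4 messages m ∈ F_2^2.
For each, compute codeword c = mG in F_2^6, then tally its weight.
  m = 00 → c = 000000, weight = 0.
  m = 10 → c = 111110, weight = 5.
  m = 01 → c = 111111, weight = 6.
  m = 11 → c = 000001, weight = 1.
Tally weights:
  weight 0: 1 codewords.
  weight 1: 1 codewords.
  weight 5: 1 codewords.
  weight 6: 1 codewords.
Minimum distance d = smallest w > 0 with A_w > 0 = 1.
Sanity: Σ A_w = 4 = 2^2 = 4 ✓.


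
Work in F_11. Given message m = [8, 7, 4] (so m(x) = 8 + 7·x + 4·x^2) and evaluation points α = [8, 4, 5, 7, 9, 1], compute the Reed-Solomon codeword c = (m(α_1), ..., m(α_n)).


c = [1, 1, 0, 0, 10, 8]

Message polynomial: m(x) = 8 + 7·x + 4·x^2 (mod 11).
For each evaluation point α_i, compute m(α_i) mod 11:
  α_1 = 8: Horner steps 4 → 6 → 1, so m(8) = 1.
  α_2 = 4: Horner steps 4 → 1 → 1, so m(4) = 1.
  α_3 = 5: Horner steps 4 → 5 → 0, so m(5) = 0.
  α_4 = 7: Horner steps 4 → 2 → 0, so m(7) = 0.
  α_5 = 9: Horner steps 4 → 10 → 10, so m(9) = 10.
  α_6 = 1: Horner steps 4 → 0 → 8, so m(1) = 8.
Codeword c = [1, 1, 0, 0, 10, 8] ∈ F_11^6.


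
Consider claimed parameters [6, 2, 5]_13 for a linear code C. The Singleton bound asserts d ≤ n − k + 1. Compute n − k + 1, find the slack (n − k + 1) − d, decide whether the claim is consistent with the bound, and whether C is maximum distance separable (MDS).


Singleton RHS = n − k + 1 = 5, slack = 0, bound satisfied, MDS.

Singleton bound: d ≤ n − k + 1.
Here n = 6, k = 2, so n − k + 1 = 5.
Given d = 5, check d ≤ 5: YES.
Slack = (n − k + 1) − d = 0.
The code is MDS (slack = 0).
Description: the claimed parameters are [6, 2, 5]_13; such a code would be MDS (meets Singleton bound).


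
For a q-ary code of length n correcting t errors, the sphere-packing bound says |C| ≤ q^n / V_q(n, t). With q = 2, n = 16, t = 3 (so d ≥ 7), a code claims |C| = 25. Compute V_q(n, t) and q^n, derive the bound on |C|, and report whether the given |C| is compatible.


V_q(n, t) = 697, q^n = 65536, Hamming bound = 94, |C| = 25 ≤ bound (satisfied).

Step 1: Compute V_q(n, t) = Σ_{j=0}^3 C(n, j) (q−1)^j.
  j = 0: C(16,0)·(1)^0 = 1·1 = 1.
  j = 1: C(16,1)·(1)^1 = 16·1 = 16.
  j = 2: C(16,2)·(1)^2 = 120·1 = 120.
  j = 3: C(16,3)·(1)^3 = 560·1 = 560.
  V_q(n, t) = 1 + 16 + 120 + 560 = 697.
Step 2: q^n = 2^16 = 65536.
Step 3: Hamming bound ⌊q^n / V_q(n,t)⌋ = ⌊65536/697⌋ = 94.
Step 4: Compare |C| = 25 to 94: satisfied.
The claimed |C| lies below the Hamming bound.


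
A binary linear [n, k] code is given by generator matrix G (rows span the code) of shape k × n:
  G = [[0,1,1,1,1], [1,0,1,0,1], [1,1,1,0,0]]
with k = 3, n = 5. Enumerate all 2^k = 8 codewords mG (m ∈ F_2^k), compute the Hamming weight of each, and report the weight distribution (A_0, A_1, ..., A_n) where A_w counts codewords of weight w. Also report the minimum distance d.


Weight distribution: A_0 = 1, A_2 = 2, A_3 = 4, A_4 = 1. Minimum distance d = 2.

Enumerate all 2^3 = 8 messages m ∈ F_2^3.
For each, compute codeword c = mG in F_2^5, then tally its weight.
  m = 000 → c = 00000, weight = 0.
  m = 100 → c = 01111, weight = 4.
  m = 010 → c = 10101, weight = 3.
  m = 110 → c = 11010, weight = 3.
  m = 001 → c = 11100, weight = 3.
  m = 101 → c = 10011, weight = 3.
  m = 011 → c = 01001, weight = 2.
  m = 111 → c = 00110, weight = 2.
Tally weights:
  weight 0: 1 codewords.
  weight 2: 2 codewords.
  weight 3: 4 codewords.
  weight 4: 1 codewords.
Minimum distance d = smallest w > 0 with A_w > 0 = 2.
Sanity: Σ A_w = 8 = 2^3 = 8 ✓.


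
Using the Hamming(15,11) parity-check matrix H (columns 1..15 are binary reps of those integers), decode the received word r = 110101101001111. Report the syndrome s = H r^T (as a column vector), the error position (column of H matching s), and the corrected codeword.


s = (1, 1, 1, 1)^T, error position = 15, corrected codeword c = 110101101001110

Compute s = H r^T mod 2 one row at a time:
  s_1 = 0 + 1 + 0 + 0 + 1 + 1 + 1 + 1 = 5 ≡ 1 (mod 2).
  s_2 = 1 + 0 + 1 + 1 + 1 + 1 + 1 + 1 = 7 ≡ 1 (mod 2).
  s_3 = 1 + 0 + 1 + 1 + 0 + 0 + 1 + 1 = 5 ≡ 1 (mod 2).
  s_4 = 1 + 0 + 0 + 1 + 1 + 0 + 1 + 1 = 5 ≡ 1 (mod 2).
s = (1, 1, 1, 1)^T — this equals column 15 of H (binary 1111), so error is at position 15.
Correct: flip bit 15 of r = 110101101001111 to get c = 110101101001110.


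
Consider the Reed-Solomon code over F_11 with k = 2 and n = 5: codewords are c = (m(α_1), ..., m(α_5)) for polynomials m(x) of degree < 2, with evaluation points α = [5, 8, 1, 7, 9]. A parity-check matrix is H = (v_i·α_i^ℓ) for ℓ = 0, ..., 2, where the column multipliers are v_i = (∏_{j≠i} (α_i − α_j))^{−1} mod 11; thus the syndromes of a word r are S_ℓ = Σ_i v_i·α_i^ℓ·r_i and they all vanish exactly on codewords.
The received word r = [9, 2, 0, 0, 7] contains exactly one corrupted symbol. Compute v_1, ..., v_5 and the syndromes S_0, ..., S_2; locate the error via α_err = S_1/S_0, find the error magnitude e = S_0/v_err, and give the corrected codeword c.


S = (7, 5, 2), error at position 4, error magnitude e = 3, c = [9, 2, 0, 8, 7].

Step 1: column multipliers v_i = (∏_{j≠i}(α_i − α_j))^{−1} mod 11.
  i = 1 (α = 5): (5−8)(5−1)(5−7)(5−9) = (−3)·4·(−2)·(−4) = −96 ≡ 3, so v_1 = 3^{−1} = 4 (mod 11).
  i = 2 (α = 8): (8−5)(8−1)(8−7)(8−9) = 3·7·1·(−1) = −21 ≡ 1, so v_2 = 1^{−1} = 1 (mod 11).
  i = 3 (α = 1): (1−5)(1−8)(1−7)(1−9) = (−4)·(−7)·(−6)·(−8) = 1344 ≡ 2, so v_3 = 2^{−1} = 6 (mod 11).
  i = 4 (α = 7): (7−5)(7−8)(7−1)(7−9) = 2·(−1)·6·(−2) = 24 ≡ 2, so v_4 = 2^{−1} = 6 (mod 11).
  i = 5 (α = 9): (9−5)(9−8)(9−1)(9−7) = 4·1·8·2 = 64 ≡ 9, so v_5 = 9^{−1} = 5 (mod 11).
  v = [4, 1, 6, 6, 5].
Step 2: syndromes of r = [9, 2, 0, 0, 7] (all sums mod 11).
  S_0 = Σ v_i r_i = 4·9 + 1·2 + 6·0 + 6·0 + 5·7 = 73 ≡ 7.
  S_1 = Σ v_i α_i r_i = 4·5·9 + 1·8·2 + 6·1·0 + 6·7·0 + 5·9·7 = 511 ≡ 5.
  α_i^2 mod 11 = [3, 9, 1, 5, 4].
  S_2 = Σ v_i α_i^2 r_i = 4·3·9 + 1·9·2 + 6·1·0 + 6·5·0 + 5·4·7 = 266 ≡ 2.
  S = (7, 5, 2) ≠ 0, so r is not a codeword (an error is present).
Step 3: locate the error. For a single error e at position i, S_ℓ = v_i·e·α_i^ℓ, so α_err = S_1/S_0.
  S_0^{−1} = 7^{−1} = 8 (mod 11), so α_err = 5·8 = 40 ≡ 7 = α_4. Error position i = 4.
  Consistency check: S_2/S_1 = 2·9 = 18 ≡ 7 = α_err ✓ (single-error assumption holds).
Step 4: error magnitude e = S_0/v_4 = S_0·∏_{j≠4}(α_4 − α_j) = 7·2 = 14 ≡ 3 (mod 11).
Step 5: correct position 4: c_4 = r_4 − e = 0 − 3 ≡ 8 (mod 11). Hence c = [9, 2, 0, 8, 7].
  Check: interpolating c through the α_i gives m(x) = 6 + 5·x (degree < 2) with m(α_i) = c_i for every i, so c is indeed a codeword.
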